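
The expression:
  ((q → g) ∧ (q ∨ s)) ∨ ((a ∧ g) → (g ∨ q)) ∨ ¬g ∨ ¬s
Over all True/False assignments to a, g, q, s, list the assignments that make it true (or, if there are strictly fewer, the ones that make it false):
is always true.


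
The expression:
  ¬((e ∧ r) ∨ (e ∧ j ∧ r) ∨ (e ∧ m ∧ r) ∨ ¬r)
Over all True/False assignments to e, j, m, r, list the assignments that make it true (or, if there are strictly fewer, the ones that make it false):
is true only for:
  e=False, j=False, m=False, r=True;
  e=False, j=False, m=True, r=True;
  e=False, j=True, m=False, r=True;
  e=False, j=True, m=True, r=True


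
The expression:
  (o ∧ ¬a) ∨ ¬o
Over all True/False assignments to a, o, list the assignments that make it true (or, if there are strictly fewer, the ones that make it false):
is false only for:
  a=True, o=True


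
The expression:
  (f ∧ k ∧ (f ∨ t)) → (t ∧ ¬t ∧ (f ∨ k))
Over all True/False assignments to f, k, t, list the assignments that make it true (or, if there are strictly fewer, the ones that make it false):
is false only for:
  f=True, k=True, t=False;
  f=True, k=True, t=True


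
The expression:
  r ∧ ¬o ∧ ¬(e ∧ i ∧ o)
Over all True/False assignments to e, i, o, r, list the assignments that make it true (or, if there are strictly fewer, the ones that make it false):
is true only for:
  e=False, i=False, o=False, r=True;
  e=False, i=True, o=False, r=True;
  e=True, i=False, o=False, r=True;
  e=True, i=True, o=False, r=True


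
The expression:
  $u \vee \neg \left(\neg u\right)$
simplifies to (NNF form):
$u$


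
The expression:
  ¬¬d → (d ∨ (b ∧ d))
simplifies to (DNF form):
True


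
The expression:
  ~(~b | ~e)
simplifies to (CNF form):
b & e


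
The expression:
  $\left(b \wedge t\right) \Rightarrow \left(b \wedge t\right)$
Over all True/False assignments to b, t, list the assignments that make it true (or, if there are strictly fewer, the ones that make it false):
is always true.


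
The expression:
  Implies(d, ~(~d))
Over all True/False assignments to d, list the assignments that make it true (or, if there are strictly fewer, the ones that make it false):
is always true.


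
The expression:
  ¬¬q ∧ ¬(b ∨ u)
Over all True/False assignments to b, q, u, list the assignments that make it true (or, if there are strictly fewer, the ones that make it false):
is true only for:
  b=False, q=True, u=False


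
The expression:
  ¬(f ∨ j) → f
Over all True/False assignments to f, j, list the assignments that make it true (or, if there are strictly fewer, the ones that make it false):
is false only for:
  f=False, j=False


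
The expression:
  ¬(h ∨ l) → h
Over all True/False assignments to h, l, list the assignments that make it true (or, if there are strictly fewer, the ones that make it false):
is false only for:
  h=False, l=False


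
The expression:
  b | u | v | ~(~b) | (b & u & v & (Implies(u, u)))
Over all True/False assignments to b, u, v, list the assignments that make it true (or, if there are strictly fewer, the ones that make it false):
is false only for:
  b=False, u=False, v=False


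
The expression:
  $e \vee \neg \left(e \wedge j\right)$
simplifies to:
$\text{True}$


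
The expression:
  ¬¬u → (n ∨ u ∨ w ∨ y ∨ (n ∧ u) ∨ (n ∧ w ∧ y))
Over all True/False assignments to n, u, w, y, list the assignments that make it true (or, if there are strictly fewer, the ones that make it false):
is always true.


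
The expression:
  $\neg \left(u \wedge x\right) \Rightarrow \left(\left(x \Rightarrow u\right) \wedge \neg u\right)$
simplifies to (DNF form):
$\left(u \wedge x\right) \vee \left(\neg u \wedge \neg x\right)$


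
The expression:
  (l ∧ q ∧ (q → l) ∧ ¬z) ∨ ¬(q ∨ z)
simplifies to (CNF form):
¬z ∧ (l ∨ ¬q)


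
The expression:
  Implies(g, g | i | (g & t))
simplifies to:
True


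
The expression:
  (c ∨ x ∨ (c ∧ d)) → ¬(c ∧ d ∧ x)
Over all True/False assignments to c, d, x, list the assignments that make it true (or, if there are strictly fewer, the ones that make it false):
is false only for:
  c=True, d=True, x=True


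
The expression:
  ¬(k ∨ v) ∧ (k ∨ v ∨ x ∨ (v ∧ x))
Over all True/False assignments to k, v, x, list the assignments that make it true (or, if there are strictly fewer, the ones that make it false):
is true only for:
  k=False, v=False, x=True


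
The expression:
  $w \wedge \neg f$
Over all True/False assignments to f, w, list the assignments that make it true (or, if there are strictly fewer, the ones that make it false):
is true only for:
  f=False, w=True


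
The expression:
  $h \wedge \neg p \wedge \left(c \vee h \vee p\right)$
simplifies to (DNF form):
$h \wedge \neg p$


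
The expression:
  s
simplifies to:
s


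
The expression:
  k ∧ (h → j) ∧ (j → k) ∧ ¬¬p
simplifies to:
k ∧ p ∧ (j ∨ ¬h)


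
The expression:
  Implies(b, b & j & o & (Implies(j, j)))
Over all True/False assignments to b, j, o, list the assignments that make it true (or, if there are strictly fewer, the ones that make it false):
is false only for:
  b=True, j=False, o=False;
  b=True, j=False, o=True;
  b=True, j=True, o=False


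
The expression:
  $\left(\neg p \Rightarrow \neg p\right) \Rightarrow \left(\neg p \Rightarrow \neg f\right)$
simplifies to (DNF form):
$p \vee \neg f$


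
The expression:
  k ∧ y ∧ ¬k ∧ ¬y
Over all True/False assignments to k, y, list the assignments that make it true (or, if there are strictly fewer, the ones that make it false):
is never true.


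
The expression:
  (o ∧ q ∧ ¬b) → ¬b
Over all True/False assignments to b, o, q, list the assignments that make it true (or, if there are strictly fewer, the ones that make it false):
is always true.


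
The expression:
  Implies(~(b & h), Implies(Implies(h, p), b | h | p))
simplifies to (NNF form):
b | h | p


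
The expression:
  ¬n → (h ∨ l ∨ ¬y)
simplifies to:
h ∨ l ∨ n ∨ ¬y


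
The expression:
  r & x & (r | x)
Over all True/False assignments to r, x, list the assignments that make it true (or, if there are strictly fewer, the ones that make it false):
is true only for:
  r=True, x=True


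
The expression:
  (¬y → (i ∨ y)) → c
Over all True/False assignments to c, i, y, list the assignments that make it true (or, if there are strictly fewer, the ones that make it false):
is false only for:
  c=False, i=False, y=True;
  c=False, i=True, y=False;
  c=False, i=True, y=True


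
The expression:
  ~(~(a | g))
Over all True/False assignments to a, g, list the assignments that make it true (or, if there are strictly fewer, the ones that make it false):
is false only for:
  a=False, g=False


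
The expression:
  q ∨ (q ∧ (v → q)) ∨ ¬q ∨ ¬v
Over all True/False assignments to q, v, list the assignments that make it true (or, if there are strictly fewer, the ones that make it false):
is always true.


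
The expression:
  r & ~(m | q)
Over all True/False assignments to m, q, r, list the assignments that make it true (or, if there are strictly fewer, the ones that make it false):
is true only for:
  m=False, q=False, r=True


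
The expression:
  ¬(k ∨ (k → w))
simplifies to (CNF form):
False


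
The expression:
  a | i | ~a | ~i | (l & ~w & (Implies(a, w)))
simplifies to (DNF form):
True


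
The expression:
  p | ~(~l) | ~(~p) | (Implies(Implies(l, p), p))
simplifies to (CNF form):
l | p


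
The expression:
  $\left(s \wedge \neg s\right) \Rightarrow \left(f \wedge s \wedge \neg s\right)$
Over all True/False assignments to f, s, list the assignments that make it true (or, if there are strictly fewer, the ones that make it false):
is always true.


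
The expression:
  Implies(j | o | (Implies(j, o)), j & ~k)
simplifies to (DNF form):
j & ~k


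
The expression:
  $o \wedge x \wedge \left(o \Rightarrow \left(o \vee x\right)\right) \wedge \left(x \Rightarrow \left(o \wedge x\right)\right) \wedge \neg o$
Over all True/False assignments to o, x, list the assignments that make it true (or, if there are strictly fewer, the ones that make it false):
is never true.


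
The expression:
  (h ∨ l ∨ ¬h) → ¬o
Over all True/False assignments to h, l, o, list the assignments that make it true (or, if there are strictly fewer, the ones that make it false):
is true only for:
  h=False, l=False, o=False;
  h=False, l=True, o=False;
  h=True, l=False, o=False;
  h=True, l=True, o=False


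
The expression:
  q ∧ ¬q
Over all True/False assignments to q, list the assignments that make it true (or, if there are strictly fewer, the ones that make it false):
is never true.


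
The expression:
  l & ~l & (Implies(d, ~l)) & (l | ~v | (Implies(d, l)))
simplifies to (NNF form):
False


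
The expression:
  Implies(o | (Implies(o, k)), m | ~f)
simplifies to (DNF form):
m | ~f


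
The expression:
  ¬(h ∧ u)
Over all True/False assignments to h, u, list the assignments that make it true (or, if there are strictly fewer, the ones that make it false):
is false only for:
  h=True, u=True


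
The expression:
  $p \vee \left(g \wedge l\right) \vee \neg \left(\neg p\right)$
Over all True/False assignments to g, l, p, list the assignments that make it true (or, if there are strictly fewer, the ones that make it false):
is false only for:
  g=False, l=False, p=False;
  g=False, l=True, p=False;
  g=True, l=False, p=False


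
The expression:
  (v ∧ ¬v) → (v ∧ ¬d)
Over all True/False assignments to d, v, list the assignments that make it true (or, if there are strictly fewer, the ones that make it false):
is always true.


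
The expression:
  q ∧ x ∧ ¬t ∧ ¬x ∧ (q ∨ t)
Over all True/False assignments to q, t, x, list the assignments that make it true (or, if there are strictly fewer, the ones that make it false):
is never true.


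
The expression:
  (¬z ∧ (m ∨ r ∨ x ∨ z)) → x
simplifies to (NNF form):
x ∨ z ∨ (¬m ∧ ¬r)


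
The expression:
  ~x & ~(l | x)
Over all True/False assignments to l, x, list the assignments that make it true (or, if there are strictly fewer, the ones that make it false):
is true only for:
  l=False, x=False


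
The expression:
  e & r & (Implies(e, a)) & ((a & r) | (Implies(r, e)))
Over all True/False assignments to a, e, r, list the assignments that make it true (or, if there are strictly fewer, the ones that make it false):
is true only for:
  a=True, e=True, r=True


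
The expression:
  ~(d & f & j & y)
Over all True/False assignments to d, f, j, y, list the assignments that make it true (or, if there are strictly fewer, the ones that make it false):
is false only for:
  d=True, f=True, j=True, y=True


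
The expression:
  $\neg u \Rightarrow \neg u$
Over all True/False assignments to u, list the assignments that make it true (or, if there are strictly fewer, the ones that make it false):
is always true.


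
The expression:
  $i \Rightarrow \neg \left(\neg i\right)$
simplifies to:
$\text{True}$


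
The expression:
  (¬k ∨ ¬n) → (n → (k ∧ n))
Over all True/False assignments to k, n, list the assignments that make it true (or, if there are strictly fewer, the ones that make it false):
is false only for:
  k=False, n=True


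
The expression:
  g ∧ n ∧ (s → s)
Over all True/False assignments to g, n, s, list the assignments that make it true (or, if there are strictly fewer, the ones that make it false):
is true only for:
  g=True, n=True, s=False;
  g=True, n=True, s=True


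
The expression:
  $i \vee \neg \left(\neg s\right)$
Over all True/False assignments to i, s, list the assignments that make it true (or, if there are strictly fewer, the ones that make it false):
is false only for:
  i=False, s=False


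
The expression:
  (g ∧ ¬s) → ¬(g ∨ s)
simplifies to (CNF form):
s ∨ ¬g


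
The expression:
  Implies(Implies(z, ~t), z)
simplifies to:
z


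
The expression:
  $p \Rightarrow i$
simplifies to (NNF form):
$i \vee \neg p$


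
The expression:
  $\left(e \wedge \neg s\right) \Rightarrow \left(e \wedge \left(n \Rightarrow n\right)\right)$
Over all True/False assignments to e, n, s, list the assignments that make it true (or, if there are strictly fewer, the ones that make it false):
is always true.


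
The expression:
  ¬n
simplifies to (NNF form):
¬n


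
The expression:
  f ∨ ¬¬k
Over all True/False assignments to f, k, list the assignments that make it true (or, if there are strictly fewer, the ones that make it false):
is false only for:
  f=False, k=False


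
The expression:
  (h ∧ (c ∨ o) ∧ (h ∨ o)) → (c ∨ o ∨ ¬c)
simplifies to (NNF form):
True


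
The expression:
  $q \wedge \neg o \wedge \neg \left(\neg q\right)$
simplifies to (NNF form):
$q \wedge \neg o$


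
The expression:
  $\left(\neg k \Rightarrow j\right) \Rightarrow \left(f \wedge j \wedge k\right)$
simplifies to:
$\left(\neg j \wedge \neg k\right) \vee \left(f \wedge j \wedge k\right)$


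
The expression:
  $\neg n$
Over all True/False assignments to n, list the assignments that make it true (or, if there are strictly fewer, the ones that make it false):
is true only for:
  n=False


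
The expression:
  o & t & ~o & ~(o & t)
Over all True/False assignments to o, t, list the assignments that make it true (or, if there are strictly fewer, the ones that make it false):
is never true.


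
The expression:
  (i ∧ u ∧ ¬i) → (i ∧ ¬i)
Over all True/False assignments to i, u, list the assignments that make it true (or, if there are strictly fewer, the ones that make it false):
is always true.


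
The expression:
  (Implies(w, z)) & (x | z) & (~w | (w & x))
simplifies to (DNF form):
(x & z) | (x & ~w) | (z & ~w)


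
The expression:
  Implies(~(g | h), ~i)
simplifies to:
g | h | ~i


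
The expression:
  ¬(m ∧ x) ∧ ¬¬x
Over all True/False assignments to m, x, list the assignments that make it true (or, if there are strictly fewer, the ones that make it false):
is true only for:
  m=False, x=True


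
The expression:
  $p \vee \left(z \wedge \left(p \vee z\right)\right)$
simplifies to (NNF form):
$p \vee z$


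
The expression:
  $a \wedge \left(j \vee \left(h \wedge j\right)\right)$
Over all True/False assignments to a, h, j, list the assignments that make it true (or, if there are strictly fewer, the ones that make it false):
is true only for:
  a=True, h=False, j=True;
  a=True, h=True, j=True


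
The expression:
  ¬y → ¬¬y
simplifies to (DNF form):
y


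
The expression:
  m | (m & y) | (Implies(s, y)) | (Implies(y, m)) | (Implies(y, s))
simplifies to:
True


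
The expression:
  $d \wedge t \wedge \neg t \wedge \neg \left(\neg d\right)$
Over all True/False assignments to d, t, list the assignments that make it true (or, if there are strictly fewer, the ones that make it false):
is never true.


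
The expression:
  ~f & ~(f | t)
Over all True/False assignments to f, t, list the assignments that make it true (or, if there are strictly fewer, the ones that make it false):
is true only for:
  f=False, t=False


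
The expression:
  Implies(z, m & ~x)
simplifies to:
~z | (m & ~x)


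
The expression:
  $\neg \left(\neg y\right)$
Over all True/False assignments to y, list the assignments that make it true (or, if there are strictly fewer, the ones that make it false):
is true only for:
  y=True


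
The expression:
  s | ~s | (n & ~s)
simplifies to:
True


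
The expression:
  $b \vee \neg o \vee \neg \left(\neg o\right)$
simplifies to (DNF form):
$\text{True}$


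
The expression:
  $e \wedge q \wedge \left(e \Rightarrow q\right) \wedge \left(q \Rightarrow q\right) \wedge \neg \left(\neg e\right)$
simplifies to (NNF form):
$e \wedge q$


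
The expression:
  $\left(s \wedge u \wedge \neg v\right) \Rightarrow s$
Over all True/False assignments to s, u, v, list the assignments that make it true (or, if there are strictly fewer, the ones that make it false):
is always true.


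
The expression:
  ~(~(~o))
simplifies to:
~o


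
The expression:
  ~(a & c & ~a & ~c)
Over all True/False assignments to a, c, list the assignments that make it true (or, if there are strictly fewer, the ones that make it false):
is always true.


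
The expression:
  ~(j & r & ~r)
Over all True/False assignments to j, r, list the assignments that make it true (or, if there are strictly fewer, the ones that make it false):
is always true.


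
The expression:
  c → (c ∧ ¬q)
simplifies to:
¬c ∨ ¬q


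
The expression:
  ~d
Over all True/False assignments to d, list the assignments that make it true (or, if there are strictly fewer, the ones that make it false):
is true only for:
  d=False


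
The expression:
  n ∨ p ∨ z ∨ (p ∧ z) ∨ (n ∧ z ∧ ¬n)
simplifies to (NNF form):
n ∨ p ∨ z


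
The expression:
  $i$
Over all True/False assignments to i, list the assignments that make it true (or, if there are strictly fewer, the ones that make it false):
is true only for:
  i=True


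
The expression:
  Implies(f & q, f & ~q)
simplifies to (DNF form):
~f | ~q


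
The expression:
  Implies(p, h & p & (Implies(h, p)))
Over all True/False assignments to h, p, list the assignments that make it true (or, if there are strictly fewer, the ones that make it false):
is false only for:
  h=False, p=True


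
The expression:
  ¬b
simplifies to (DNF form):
¬b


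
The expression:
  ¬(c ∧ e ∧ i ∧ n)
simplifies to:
¬c ∨ ¬e ∨ ¬i ∨ ¬n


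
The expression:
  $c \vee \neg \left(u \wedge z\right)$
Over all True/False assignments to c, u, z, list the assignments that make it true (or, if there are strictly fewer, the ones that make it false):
is false only for:
  c=False, u=True, z=True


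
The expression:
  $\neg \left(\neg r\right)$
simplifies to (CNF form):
$r$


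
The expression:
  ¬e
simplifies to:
¬e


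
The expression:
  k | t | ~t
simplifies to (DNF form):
True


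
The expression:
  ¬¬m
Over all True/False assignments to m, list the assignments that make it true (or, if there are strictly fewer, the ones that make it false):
is true only for:
  m=True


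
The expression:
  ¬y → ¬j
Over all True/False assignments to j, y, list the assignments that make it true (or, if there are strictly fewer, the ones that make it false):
is false only for:
  j=True, y=False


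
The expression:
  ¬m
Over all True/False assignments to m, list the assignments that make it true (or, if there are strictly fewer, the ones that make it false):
is true only for:
  m=False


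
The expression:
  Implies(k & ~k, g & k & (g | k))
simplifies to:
True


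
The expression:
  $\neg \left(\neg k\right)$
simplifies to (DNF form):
$k$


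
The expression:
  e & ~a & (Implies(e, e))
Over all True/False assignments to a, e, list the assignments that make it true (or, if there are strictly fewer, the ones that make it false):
is true only for:
  a=False, e=True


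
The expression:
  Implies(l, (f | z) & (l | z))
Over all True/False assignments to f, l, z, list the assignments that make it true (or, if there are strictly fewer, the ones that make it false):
is false only for:
  f=False, l=True, z=False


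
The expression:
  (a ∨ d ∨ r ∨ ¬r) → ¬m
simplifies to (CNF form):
¬m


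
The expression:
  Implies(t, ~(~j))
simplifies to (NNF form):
j | ~t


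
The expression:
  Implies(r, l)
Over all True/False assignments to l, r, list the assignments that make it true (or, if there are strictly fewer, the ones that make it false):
is false only for:
  l=False, r=True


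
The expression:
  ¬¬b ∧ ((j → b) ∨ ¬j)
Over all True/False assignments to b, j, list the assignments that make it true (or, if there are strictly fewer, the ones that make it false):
is true only for:
  b=True, j=False;
  b=True, j=True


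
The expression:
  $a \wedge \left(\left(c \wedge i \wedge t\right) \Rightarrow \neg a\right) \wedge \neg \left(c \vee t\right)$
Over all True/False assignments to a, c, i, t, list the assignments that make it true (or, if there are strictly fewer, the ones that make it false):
is true only for:
  a=True, c=False, i=False, t=False;
  a=True, c=False, i=True, t=False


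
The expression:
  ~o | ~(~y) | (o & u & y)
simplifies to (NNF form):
y | ~o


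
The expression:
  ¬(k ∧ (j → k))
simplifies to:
¬k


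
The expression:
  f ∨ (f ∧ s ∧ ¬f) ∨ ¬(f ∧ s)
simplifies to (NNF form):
True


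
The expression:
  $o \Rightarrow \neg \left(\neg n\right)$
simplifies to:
$n \vee \neg o$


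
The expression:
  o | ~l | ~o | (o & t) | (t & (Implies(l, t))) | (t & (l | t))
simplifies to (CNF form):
True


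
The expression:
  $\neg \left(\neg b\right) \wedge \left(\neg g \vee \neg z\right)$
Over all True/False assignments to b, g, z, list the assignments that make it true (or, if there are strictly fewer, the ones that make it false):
is true only for:
  b=True, g=False, z=False;
  b=True, g=False, z=True;
  b=True, g=True, z=False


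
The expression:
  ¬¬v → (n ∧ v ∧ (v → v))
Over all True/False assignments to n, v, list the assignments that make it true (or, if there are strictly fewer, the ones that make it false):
is false only for:
  n=False, v=True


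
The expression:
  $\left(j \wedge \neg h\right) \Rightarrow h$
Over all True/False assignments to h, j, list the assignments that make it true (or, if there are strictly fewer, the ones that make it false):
is false only for:
  h=False, j=True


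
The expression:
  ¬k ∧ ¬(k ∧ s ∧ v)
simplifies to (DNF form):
¬k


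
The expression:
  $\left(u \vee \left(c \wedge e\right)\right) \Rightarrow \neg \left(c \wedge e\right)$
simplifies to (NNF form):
$\neg c \vee \neg e$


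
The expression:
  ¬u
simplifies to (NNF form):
¬u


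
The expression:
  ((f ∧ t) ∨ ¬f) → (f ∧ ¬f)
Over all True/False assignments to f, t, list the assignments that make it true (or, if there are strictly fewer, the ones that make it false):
is true only for:
  f=True, t=False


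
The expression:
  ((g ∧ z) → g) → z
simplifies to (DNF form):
z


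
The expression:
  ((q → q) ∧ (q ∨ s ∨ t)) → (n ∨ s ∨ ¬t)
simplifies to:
n ∨ s ∨ ¬t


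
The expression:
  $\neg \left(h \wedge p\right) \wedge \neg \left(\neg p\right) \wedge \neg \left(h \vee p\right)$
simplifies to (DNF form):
$\text{False}$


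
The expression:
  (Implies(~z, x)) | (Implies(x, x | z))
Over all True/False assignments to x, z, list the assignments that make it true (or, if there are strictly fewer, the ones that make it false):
is always true.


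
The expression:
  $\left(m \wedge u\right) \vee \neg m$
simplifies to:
$u \vee \neg m$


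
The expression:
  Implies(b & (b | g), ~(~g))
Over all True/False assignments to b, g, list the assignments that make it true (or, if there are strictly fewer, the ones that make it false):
is false only for:
  b=True, g=False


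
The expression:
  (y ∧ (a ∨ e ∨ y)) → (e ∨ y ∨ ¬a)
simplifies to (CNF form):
True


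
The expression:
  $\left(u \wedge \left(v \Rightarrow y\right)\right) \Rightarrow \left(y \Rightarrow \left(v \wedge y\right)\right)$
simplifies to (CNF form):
$v \vee \neg u \vee \neg y$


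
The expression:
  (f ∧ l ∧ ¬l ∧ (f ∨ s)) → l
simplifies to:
True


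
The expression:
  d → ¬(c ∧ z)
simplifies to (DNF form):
¬c ∨ ¬d ∨ ¬z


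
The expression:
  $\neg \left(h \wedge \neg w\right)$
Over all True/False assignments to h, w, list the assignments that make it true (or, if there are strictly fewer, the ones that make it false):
is false only for:
  h=True, w=False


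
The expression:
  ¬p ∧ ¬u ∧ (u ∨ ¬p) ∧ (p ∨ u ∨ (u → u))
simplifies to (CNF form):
¬p ∧ ¬u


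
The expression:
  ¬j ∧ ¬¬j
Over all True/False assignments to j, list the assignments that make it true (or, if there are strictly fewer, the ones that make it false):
is never true.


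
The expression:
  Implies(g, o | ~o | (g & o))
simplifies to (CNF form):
True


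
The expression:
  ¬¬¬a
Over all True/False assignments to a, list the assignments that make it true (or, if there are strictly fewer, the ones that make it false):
is true only for:
  a=False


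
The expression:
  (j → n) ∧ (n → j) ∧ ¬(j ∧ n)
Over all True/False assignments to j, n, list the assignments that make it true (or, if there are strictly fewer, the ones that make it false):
is true only for:
  j=False, n=False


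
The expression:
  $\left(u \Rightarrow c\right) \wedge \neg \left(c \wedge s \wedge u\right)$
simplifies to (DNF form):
$\left(c \wedge \neg s\right) \vee \neg u$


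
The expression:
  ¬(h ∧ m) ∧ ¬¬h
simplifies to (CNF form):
h ∧ ¬m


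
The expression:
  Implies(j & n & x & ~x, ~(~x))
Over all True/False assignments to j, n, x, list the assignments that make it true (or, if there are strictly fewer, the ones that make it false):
is always true.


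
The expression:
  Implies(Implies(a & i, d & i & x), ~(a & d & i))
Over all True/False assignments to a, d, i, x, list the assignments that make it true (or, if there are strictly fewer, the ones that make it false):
is false only for:
  a=True, d=True, i=True, x=True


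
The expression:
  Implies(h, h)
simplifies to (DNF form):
True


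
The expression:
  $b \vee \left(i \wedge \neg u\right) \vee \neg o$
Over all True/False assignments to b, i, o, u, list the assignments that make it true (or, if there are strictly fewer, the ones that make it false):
is false only for:
  b=False, i=False, o=True, u=False;
  b=False, i=False, o=True, u=True;
  b=False, i=True, o=True, u=True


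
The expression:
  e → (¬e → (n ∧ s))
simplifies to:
True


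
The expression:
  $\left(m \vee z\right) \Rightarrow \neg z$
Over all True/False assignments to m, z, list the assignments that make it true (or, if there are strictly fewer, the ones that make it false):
is true only for:
  m=False, z=False;
  m=True, z=False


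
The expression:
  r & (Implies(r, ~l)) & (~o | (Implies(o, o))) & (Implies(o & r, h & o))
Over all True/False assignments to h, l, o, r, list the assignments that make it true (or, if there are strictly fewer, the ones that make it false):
is true only for:
  h=False, l=False, o=False, r=True;
  h=True, l=False, o=False, r=True;
  h=True, l=False, o=True, r=True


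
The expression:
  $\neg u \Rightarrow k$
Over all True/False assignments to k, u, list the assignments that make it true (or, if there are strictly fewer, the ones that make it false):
is false only for:
  k=False, u=False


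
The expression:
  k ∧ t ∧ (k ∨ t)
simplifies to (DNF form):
k ∧ t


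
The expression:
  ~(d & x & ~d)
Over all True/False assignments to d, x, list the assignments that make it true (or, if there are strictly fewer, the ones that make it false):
is always true.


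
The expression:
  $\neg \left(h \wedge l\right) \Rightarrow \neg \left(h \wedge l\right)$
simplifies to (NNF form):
$\text{True}$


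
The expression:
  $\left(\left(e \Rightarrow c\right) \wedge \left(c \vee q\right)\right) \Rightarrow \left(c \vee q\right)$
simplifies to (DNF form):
$\text{True}$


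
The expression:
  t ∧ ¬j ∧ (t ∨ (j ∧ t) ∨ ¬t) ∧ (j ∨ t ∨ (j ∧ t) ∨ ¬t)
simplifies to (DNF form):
t ∧ ¬j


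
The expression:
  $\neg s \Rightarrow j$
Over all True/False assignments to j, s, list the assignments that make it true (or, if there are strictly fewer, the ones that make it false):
is false only for:
  j=False, s=False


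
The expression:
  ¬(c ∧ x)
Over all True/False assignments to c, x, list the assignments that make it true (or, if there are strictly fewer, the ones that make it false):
is false only for:
  c=True, x=True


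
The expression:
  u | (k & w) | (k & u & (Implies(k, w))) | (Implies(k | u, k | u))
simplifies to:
True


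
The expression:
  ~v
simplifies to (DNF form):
~v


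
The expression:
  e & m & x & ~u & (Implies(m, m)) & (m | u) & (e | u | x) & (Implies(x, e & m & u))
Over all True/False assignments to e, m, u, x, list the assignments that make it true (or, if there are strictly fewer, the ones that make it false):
is never true.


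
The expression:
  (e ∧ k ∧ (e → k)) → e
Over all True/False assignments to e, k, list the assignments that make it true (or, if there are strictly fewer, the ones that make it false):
is always true.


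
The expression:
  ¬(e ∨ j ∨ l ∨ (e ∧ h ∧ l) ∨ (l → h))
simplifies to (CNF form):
False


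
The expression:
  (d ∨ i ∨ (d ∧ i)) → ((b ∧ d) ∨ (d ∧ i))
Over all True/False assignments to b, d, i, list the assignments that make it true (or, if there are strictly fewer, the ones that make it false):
is false only for:
  b=False, d=False, i=True;
  b=False, d=True, i=False;
  b=True, d=False, i=True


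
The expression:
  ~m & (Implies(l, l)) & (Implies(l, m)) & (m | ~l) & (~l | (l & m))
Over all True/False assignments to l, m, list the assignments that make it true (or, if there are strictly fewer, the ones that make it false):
is true only for:
  l=False, m=False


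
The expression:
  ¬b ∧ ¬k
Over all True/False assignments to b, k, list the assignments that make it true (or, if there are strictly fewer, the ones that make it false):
is true only for:
  b=False, k=False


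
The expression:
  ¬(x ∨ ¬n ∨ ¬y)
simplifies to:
n ∧ y ∧ ¬x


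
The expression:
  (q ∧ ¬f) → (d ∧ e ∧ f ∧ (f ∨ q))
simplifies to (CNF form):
f ∨ ¬q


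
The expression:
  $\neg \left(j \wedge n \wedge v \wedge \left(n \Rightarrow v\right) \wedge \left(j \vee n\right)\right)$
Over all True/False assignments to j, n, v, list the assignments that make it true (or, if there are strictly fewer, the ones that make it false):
is false only for:
  j=True, n=True, v=True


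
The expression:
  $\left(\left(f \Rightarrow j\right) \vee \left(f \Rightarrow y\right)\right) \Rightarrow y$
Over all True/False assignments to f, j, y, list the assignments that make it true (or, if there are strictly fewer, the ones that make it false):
is false only for:
  f=False, j=False, y=False;
  f=False, j=True, y=False;
  f=True, j=True, y=False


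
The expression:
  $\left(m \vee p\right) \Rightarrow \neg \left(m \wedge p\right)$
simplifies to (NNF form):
$\neg m \vee \neg p$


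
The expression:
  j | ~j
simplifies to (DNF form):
True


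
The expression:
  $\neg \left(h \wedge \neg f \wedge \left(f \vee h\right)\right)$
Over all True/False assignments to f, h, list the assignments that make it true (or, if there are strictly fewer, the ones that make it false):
is false only for:
  f=False, h=True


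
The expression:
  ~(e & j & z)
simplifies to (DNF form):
~e | ~j | ~z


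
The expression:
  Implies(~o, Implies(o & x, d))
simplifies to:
True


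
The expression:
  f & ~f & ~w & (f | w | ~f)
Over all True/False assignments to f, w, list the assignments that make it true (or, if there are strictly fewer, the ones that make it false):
is never true.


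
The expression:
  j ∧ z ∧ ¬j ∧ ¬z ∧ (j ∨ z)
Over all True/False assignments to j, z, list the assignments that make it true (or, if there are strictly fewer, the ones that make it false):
is never true.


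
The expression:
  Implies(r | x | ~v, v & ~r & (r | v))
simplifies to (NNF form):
v & ~r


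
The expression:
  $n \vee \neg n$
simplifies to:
$\text{True}$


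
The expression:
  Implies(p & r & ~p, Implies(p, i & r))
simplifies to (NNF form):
True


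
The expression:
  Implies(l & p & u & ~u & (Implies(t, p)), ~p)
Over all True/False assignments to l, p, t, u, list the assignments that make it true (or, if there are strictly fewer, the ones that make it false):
is always true.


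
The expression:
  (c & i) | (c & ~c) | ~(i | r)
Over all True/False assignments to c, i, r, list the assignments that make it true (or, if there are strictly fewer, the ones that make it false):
is true only for:
  c=False, i=False, r=False;
  c=True, i=False, r=False;
  c=True, i=True, r=False;
  c=True, i=True, r=True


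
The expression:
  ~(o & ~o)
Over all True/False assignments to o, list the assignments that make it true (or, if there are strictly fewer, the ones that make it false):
is always true.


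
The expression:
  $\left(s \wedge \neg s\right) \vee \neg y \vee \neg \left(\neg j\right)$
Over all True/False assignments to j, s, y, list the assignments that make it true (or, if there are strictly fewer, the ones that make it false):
is false only for:
  j=False, s=False, y=True;
  j=False, s=True, y=True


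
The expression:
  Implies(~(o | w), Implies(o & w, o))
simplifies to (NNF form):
True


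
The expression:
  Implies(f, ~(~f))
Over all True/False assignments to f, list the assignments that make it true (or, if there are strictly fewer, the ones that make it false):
is always true.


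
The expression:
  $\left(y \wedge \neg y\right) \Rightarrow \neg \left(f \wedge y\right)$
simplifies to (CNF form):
$\text{True}$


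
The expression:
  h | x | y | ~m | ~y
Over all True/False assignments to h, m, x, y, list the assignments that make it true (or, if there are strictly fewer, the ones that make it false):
is always true.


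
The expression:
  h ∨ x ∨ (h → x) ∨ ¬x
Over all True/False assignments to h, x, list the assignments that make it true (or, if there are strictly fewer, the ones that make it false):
is always true.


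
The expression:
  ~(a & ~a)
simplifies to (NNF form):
True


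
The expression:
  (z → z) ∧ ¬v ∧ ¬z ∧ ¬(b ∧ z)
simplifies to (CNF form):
¬v ∧ ¬z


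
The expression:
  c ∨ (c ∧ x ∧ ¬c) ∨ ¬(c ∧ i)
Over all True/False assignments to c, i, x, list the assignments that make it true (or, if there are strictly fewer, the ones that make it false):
is always true.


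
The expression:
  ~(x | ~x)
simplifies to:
False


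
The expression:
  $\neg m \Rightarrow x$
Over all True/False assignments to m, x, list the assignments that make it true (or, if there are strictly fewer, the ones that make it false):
is false only for:
  m=False, x=False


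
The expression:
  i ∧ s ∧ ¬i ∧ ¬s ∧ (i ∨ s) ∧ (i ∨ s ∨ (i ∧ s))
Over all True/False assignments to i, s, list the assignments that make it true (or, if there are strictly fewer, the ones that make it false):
is never true.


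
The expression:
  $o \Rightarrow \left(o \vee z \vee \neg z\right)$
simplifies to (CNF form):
$\text{True}$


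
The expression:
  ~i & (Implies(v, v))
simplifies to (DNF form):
~i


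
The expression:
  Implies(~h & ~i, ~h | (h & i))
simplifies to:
True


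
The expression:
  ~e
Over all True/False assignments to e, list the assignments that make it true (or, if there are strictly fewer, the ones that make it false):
is true only for:
  e=False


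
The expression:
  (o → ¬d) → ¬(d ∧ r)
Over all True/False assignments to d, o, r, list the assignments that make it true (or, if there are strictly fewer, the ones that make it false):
is false only for:
  d=True, o=False, r=True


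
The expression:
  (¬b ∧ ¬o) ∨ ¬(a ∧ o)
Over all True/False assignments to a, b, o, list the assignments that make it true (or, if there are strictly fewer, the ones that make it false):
is false only for:
  a=True, b=False, o=True;
  a=True, b=True, o=True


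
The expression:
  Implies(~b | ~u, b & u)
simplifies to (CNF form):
b & u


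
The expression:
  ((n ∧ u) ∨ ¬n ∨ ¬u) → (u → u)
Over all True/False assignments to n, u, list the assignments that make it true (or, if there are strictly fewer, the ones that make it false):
is always true.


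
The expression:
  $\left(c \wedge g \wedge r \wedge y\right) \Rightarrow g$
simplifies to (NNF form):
$\text{True}$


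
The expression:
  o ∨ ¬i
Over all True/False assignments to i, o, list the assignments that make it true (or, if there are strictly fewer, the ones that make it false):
is false only for:
  i=True, o=False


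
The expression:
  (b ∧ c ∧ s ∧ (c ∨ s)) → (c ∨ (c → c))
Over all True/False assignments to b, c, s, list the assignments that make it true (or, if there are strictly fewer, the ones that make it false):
is always true.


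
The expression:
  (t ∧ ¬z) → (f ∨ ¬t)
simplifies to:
f ∨ z ∨ ¬t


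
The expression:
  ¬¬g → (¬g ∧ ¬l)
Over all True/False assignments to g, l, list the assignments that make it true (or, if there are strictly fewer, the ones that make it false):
is true only for:
  g=False, l=False;
  g=False, l=True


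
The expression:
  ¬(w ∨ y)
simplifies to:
¬w ∧ ¬y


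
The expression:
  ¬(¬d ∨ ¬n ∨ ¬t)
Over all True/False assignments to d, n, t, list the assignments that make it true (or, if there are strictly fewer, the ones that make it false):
is true only for:
  d=True, n=True, t=True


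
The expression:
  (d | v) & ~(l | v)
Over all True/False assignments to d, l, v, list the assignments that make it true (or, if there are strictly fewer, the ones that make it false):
is true only for:
  d=True, l=False, v=False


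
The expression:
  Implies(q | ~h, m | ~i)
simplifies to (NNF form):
m | ~i | (h & ~q)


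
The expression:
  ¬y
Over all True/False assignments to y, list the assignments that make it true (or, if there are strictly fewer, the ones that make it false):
is true only for:
  y=False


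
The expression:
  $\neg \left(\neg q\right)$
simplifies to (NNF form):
$q$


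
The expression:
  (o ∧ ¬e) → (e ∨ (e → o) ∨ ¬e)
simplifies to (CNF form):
True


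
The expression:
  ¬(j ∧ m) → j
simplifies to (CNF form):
j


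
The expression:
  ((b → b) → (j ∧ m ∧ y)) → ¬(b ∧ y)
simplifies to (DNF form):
¬b ∨ ¬j ∨ ¬m ∨ ¬y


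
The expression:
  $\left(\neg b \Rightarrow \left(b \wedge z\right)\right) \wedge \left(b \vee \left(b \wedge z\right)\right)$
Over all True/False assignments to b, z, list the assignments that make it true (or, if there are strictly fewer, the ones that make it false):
is true only for:
  b=True, z=False;
  b=True, z=True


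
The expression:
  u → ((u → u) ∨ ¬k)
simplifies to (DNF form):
True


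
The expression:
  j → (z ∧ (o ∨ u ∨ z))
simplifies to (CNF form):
z ∨ ¬j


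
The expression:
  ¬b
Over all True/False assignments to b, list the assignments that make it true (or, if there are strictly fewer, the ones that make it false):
is true only for:
  b=False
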